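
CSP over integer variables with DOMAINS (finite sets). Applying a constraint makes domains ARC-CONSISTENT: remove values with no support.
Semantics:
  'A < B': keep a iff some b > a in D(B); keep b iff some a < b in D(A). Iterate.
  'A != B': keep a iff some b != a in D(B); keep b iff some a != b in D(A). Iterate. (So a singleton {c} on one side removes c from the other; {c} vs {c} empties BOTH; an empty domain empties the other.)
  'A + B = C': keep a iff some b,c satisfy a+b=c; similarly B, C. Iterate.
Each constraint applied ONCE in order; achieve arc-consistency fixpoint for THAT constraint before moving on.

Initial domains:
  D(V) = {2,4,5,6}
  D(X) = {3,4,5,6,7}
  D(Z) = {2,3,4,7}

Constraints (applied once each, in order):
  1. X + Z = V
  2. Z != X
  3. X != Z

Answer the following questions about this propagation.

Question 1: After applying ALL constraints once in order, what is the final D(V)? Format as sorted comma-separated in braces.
Constraint 1 (X + Z = V) on D(X)={3,4,5,6,7} D(Z)={2,3,4,7} D(V)={2,4,5,6}: X {3,4,5,6,7}->{3,4}; Z {2,3,4,7}->{2,3}; V {2,4,5,6}->{5,6}
Constraint 2 (Z != X) on D(Z)={2,3} D(X)={3,4}: no change
Constraint 3 (X != Z) on D(X)={3,4} D(Z)={2,3}: no change
So after all 3 constraints: D(V) = {5,6}

Answer: {5,6}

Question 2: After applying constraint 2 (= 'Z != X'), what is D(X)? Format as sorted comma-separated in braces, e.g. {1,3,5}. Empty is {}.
Answer: {3,4}

Derivation:
Constraint 1 (X + Z = V) on D(X)={3,4,5,6,7} D(Z)={2,3,4,7} D(V)={2,4,5,6}: X {3,4,5,6,7}->{3,4}; Z {2,3,4,7}->{2,3}; V {2,4,5,6}->{5,6}
Constraint 2 (Z != X) on D(Z)={2,3} D(X)={3,4}: no change
So after constraint 2: D(X) = {3,4}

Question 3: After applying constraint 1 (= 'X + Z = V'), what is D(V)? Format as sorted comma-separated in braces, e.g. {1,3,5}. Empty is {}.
Answer: {5,6}

Derivation:
Constraint 1 (X + Z = V) on D(X)={3,4,5,6,7} D(Z)={2,3,4,7} D(V)={2,4,5,6}: X {3,4,5,6,7}->{3,4}; Z {2,3,4,7}->{2,3}; V {2,4,5,6}->{5,6}
So after constraint 1: D(V) = {5,6}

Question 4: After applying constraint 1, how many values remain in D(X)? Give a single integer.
Answer: 2

Derivation:
Constraint 1 (X + Z = V) on D(X)={3,4,5,6,7} D(Z)={2,3,4,7} D(V)={2,4,5,6}: X {3,4,5,6,7}->{3,4}; Z {2,3,4,7}->{2,3}; V {2,4,5,6}->{5,6}
So after constraint 1: D(X)={3,4}, size = 2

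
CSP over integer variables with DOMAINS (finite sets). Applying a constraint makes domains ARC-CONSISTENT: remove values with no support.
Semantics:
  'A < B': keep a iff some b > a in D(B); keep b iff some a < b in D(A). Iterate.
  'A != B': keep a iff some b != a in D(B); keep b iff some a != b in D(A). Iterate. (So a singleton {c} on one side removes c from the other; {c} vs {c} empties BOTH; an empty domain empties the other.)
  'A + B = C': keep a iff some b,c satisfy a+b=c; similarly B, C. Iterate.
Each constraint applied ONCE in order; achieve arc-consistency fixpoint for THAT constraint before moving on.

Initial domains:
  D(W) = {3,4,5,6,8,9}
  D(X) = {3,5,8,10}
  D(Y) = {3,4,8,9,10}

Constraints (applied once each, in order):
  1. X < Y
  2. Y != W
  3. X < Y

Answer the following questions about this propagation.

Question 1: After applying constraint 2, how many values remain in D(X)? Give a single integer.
Answer: 3

Derivation:
Constraint 1 (X < Y) on D(X)={3,5,8,10} D(Y)={3,4,8,9,10}: X {3,5,8,10}->{3,5,8}; Y {3,4,8,9,10}->{4,8,9,10}
Constraint 2 (Y != W) on D(Y)={4,8,9,10} D(W)={3,4,5,6,8,9}: no change
So after constraint 2: D(X)={3,5,8}, size = 3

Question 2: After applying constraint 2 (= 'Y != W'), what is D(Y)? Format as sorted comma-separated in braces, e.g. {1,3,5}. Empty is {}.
Answer: {4,8,9,10}

Derivation:
Constraint 1 (X < Y) on D(X)={3,5,8,10} D(Y)={3,4,8,9,10}: X {3,5,8,10}->{3,5,8}; Y {3,4,8,9,10}->{4,8,9,10}
Constraint 2 (Y != W) on D(Y)={4,8,9,10} D(W)={3,4,5,6,8,9}: no change
So after constraint 2: D(Y) = {4,8,9,10}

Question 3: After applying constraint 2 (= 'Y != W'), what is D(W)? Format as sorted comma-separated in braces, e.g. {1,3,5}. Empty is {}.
Answer: {3,4,5,6,8,9}

Derivation:
Constraint 1 (X < Y) on D(X)={3,5,8,10} D(Y)={3,4,8,9,10}: X {3,5,8,10}->{3,5,8}; Y {3,4,8,9,10}->{4,8,9,10}
Constraint 2 (Y != W) on D(Y)={4,8,9,10} D(W)={3,4,5,6,8,9}: no change
So after constraint 2: D(W) = {3,4,5,6,8,9}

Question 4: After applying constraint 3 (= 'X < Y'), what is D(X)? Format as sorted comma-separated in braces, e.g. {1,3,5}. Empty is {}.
Answer: {3,5,8}

Derivation:
Constraint 1 (X < Y) on D(X)={3,5,8,10} D(Y)={3,4,8,9,10}: X {3,5,8,10}->{3,5,8}; Y {3,4,8,9,10}->{4,8,9,10}
Constraint 2 (Y != W) on D(Y)={4,8,9,10} D(W)={3,4,5,6,8,9}: no change
Constraint 3 (X < Y) on D(X)={3,5,8} D(Y)={4,8,9,10}: no change
So after constraint 3: D(X) = {3,5,8}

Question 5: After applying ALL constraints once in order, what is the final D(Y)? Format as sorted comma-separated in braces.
Answer: {4,8,9,10}

Derivation:
Constraint 1 (X < Y) on D(X)={3,5,8,10} D(Y)={3,4,8,9,10}: X {3,5,8,10}->{3,5,8}; Y {3,4,8,9,10}->{4,8,9,10}
Constraint 2 (Y != W) on D(Y)={4,8,9,10} D(W)={3,4,5,6,8,9}: no change
Constraint 3 (X < Y) on D(X)={3,5,8} D(Y)={4,8,9,10}: no change
So after all 3 constraints: D(Y) = {4,8,9,10}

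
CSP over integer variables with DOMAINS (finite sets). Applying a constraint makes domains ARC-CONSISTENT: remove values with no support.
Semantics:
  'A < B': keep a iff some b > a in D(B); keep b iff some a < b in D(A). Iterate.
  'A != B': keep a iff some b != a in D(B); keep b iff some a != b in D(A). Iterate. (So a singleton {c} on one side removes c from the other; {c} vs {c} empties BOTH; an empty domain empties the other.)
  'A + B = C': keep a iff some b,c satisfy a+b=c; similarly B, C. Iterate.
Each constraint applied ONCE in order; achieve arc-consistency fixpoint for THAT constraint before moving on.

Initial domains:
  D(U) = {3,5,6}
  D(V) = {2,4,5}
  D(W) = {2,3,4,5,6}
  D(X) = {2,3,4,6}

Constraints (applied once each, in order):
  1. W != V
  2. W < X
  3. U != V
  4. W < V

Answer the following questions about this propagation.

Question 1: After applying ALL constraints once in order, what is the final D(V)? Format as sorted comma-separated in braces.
Answer: {4,5}

Derivation:
Constraint 1 (W != V) on D(W)={2,3,4,5,6} D(V)={2,4,5}: no change
Constraint 2 (W < X) on D(W)={2,3,4,5,6} D(X)={2,3,4,6}: W {2,3,4,5,6}->{2,3,4,5}; X {2,3,4,6}->{3,4,6}
Constraint 3 (U != V) on D(U)={3,5,6} D(V)={2,4,5}: no change
Constraint 4 (W < V) on D(W)={2,3,4,5} D(V)={2,4,5}: W {2,3,4,5}->{2,3,4}; V {2,4,5}->{4,5}
So after all 4 constraints: D(V) = {4,5}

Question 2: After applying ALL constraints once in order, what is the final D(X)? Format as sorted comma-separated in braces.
Constraint 1 (W != V) on D(W)={2,3,4,5,6} D(V)={2,4,5}: no change
Constraint 2 (W < X) on D(W)={2,3,4,5,6} D(X)={2,3,4,6}: W {2,3,4,5,6}->{2,3,4,5}; X {2,3,4,6}->{3,4,6}
Constraint 3 (U != V) on D(U)={3,5,6} D(V)={2,4,5}: no change
Constraint 4 (W < V) on D(W)={2,3,4,5} D(V)={2,4,5}: W {2,3,4,5}->{2,3,4}; V {2,4,5}->{4,5}
So after all 4 constraints: D(X) = {3,4,6}

Answer: {3,4,6}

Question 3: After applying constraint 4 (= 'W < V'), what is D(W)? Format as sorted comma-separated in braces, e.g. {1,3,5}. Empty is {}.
Answer: {2,3,4}

Derivation:
Constraint 1 (W != V) on D(W)={2,3,4,5,6} D(V)={2,4,5}: no change
Constraint 2 (W < X) on D(W)={2,3,4,5,6} D(X)={2,3,4,6}: W {2,3,4,5,6}->{2,3,4,5}; X {2,3,4,6}->{3,4,6}
Constraint 3 (U != V) on D(U)={3,5,6} D(V)={2,4,5}: no change
Constraint 4 (W < V) on D(W)={2,3,4,5} D(V)={2,4,5}: W {2,3,4,5}->{2,3,4}; V {2,4,5}->{4,5}
So after constraint 4: D(W) = {2,3,4}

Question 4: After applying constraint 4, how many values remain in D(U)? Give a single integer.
Answer: 3

Derivation:
Constraint 1 (W != V) on D(W)={2,3,4,5,6} D(V)={2,4,5}: no change
Constraint 2 (W < X) on D(W)={2,3,4,5,6} D(X)={2,3,4,6}: W {2,3,4,5,6}->{2,3,4,5}; X {2,3,4,6}->{3,4,6}
Constraint 3 (U != V) on D(U)={3,5,6} D(V)={2,4,5}: no change
Constraint 4 (W < V) on D(W)={2,3,4,5} D(V)={2,4,5}: W {2,3,4,5}->{2,3,4}; V {2,4,5}->{4,5}
So after constraint 4: D(U)={3,5,6}, size = 3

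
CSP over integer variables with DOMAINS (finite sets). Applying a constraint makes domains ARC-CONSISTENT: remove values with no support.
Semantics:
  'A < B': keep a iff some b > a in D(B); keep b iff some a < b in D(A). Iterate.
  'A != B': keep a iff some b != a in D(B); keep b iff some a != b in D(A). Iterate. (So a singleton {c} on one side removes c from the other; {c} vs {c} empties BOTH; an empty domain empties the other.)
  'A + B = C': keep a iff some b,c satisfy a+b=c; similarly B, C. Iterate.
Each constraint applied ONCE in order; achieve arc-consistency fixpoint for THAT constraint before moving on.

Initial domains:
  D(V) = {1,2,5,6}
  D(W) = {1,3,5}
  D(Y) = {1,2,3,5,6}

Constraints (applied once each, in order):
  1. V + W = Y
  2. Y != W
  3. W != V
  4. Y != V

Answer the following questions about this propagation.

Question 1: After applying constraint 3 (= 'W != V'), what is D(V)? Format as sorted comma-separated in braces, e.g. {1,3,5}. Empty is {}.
Constraint 1 (V + W = Y) on D(V)={1,2,5,6} D(W)={1,3,5} D(Y)={1,2,3,5,6}: V {1,2,5,6}->{1,2,5}; Y {1,2,3,5,6}->{2,3,5,6}
Constraint 2 (Y != W) on D(Y)={2,3,5,6} D(W)={1,3,5}: no change
Constraint 3 (W != V) on D(W)={1,3,5} D(V)={1,2,5}: no change
So after constraint 3: D(V) = {1,2,5}

Answer: {1,2,5}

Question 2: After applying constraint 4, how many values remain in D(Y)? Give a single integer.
Constraint 1 (V + W = Y) on D(V)={1,2,5,6} D(W)={1,3,5} D(Y)={1,2,3,5,6}: V {1,2,5,6}->{1,2,5}; Y {1,2,3,5,6}->{2,3,5,6}
Constraint 2 (Y != W) on D(Y)={2,3,5,6} D(W)={1,3,5}: no change
Constraint 3 (W != V) on D(W)={1,3,5} D(V)={1,2,5}: no change
Constraint 4 (Y != V) on D(Y)={2,3,5,6} D(V)={1,2,5}: no change
So after constraint 4: D(Y)={2,3,5,6}, size = 4

Answer: 4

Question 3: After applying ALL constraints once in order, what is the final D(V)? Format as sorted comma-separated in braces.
Answer: {1,2,5}

Derivation:
Constraint 1 (V + W = Y) on D(V)={1,2,5,6} D(W)={1,3,5} D(Y)={1,2,3,5,6}: V {1,2,5,6}->{1,2,5}; Y {1,2,3,5,6}->{2,3,5,6}
Constraint 2 (Y != W) on D(Y)={2,3,5,6} D(W)={1,3,5}: no change
Constraint 3 (W != V) on D(W)={1,3,5} D(V)={1,2,5}: no change
Constraint 4 (Y != V) on D(Y)={2,3,5,6} D(V)={1,2,5}: no change
So after all 4 constraints: D(V) = {1,2,5}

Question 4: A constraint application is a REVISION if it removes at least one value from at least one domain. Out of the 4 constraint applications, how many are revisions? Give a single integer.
Answer: 1

Derivation:
Constraint 1 (V + W = Y) on D(V)={1,2,5,6} D(W)={1,3,5} D(Y)={1,2,3,5,6}: V {1,2,5,6}->{1,2,5}; Y {1,2,3,5,6}->{2,3,5,6} => REVISION
Constraint 2 (Y != W) on D(Y)={2,3,5,6} D(W)={1,3,5}: no change => not a revision
Constraint 3 (W != V) on D(W)={1,3,5} D(V)={1,2,5}: no change => not a revision
Constraint 4 (Y != V) on D(Y)={2,3,5,6} D(V)={1,2,5}: no change => not a revision
Total revisions = 1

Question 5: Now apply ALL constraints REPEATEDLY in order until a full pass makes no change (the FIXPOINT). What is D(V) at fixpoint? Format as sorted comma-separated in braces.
Answer: {1,2,5}

Derivation:
pass 0 (initial): D(V)={1,2,5,6}
pass 1: V {1,2,5,6}->{1,2,5}; Y {1,2,3,5,6}->{2,3,5,6}
pass 2: no change
Fixpoint after 2 passes: D(V) = {1,2,5}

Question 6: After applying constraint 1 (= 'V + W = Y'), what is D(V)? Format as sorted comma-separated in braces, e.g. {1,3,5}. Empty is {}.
Constraint 1 (V + W = Y) on D(V)={1,2,5,6} D(W)={1,3,5} D(Y)={1,2,3,5,6}: V {1,2,5,6}->{1,2,5}; Y {1,2,3,5,6}->{2,3,5,6}
So after constraint 1: D(V) = {1,2,5}

Answer: {1,2,5}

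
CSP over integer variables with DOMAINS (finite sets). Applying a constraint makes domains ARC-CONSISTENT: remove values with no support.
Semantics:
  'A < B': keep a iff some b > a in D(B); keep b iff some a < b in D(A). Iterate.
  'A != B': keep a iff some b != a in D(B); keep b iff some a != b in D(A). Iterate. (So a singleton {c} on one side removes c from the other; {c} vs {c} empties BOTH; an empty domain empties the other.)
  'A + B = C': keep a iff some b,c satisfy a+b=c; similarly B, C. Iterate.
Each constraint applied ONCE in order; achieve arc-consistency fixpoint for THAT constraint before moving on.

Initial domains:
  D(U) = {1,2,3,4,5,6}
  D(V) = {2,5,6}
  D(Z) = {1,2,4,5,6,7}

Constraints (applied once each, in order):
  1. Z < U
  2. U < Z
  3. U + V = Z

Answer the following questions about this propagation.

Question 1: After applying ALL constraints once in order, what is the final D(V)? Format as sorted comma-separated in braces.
Constraint 1 (Z < U) on D(Z)={1,2,4,5,6,7} D(U)={1,2,3,4,5,6}: Z {1,2,4,5,6,7}->{1,2,4,5}; U {1,2,3,4,5,6}->{2,3,4,5,6}
Constraint 2 (U < Z) on D(U)={2,3,4,5,6} D(Z)={1,2,4,5}: U {2,3,4,5,6}->{2,3,4}; Z {1,2,4,5}->{4,5}
Constraint 3 (U + V = Z) on D(U)={2,3,4} D(V)={2,5,6} D(Z)={4,5}: U {2,3,4}->{2,3}; V {2,5,6}->{2}
So after all 3 constraints: D(V) = {2}

Answer: {2}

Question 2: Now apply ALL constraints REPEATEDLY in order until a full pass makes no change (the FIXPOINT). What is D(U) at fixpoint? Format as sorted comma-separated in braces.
pass 0 (initial): D(U)={1,2,3,4,5,6}
pass 1: U {1,2,3,4,5,6}->{2,3}; V {2,5,6}->{2}; Z {1,2,4,5,6,7}->{4,5}
pass 2: U {2,3}->{}; V {2}->{}; Z {4,5}->{}
pass 3: no change
Fixpoint after 3 passes: D(U) = {}

Answer: {}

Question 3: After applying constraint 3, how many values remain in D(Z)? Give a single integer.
Answer: 2

Derivation:
Constraint 1 (Z < U) on D(Z)={1,2,4,5,6,7} D(U)={1,2,3,4,5,6}: Z {1,2,4,5,6,7}->{1,2,4,5}; U {1,2,3,4,5,6}->{2,3,4,5,6}
Constraint 2 (U < Z) on D(U)={2,3,4,5,6} D(Z)={1,2,4,5}: U {2,3,4,5,6}->{2,3,4}; Z {1,2,4,5}->{4,5}
Constraint 3 (U + V = Z) on D(U)={2,3,4} D(V)={2,5,6} D(Z)={4,5}: U {2,3,4}->{2,3}; V {2,5,6}->{2}
So after constraint 3: D(Z)={4,5}, size = 2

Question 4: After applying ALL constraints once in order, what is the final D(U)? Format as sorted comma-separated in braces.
Constraint 1 (Z < U) on D(Z)={1,2,4,5,6,7} D(U)={1,2,3,4,5,6}: Z {1,2,4,5,6,7}->{1,2,4,5}; U {1,2,3,4,5,6}->{2,3,4,5,6}
Constraint 2 (U < Z) on D(U)={2,3,4,5,6} D(Z)={1,2,4,5}: U {2,3,4,5,6}->{2,3,4}; Z {1,2,4,5}->{4,5}
Constraint 3 (U + V = Z) on D(U)={2,3,4} D(V)={2,5,6} D(Z)={4,5}: U {2,3,4}->{2,3}; V {2,5,6}->{2}
So after all 3 constraints: D(U) = {2,3}

Answer: {2,3}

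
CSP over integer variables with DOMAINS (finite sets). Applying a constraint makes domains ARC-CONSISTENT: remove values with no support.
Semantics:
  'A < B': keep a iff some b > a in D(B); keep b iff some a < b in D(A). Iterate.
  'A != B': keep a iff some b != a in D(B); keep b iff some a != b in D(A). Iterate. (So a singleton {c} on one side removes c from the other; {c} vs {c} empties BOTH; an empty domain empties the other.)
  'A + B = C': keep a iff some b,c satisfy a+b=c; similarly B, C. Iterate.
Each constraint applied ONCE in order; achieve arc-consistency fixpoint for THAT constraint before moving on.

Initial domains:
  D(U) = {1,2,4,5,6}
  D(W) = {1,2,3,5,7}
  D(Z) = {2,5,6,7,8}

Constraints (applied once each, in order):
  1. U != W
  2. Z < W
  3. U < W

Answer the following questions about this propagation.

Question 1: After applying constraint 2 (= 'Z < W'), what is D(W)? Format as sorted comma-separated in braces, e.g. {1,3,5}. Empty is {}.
Answer: {3,5,7}

Derivation:
Constraint 1 (U != W) on D(U)={1,2,4,5,6} D(W)={1,2,3,5,7}: no change
Constraint 2 (Z < W) on D(Z)={2,5,6,7,8} D(W)={1,2,3,5,7}: Z {2,5,6,7,8}->{2,5,6}; W {1,2,3,5,7}->{3,5,7}
So after constraint 2: D(W) = {3,5,7}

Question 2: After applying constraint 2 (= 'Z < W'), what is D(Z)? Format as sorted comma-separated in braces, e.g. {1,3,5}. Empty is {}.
Constraint 1 (U != W) on D(U)={1,2,4,5,6} D(W)={1,2,3,5,7}: no change
Constraint 2 (Z < W) on D(Z)={2,5,6,7,8} D(W)={1,2,3,5,7}: Z {2,5,6,7,8}->{2,5,6}; W {1,2,3,5,7}->{3,5,7}
So after constraint 2: D(Z) = {2,5,6}

Answer: {2,5,6}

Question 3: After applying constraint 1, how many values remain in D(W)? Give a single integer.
Answer: 5

Derivation:
Constraint 1 (U != W) on D(U)={1,2,4,5,6} D(W)={1,2,3,5,7}: no change
So after constraint 1: D(W)={1,2,3,5,7}, size = 5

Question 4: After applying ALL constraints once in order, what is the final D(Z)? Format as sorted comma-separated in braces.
Answer: {2,5,6}

Derivation:
Constraint 1 (U != W) on D(U)={1,2,4,5,6} D(W)={1,2,3,5,7}: no change
Constraint 2 (Z < W) on D(Z)={2,5,6,7,8} D(W)={1,2,3,5,7}: Z {2,5,6,7,8}->{2,5,6}; W {1,2,3,5,7}->{3,5,7}
Constraint 3 (U < W) on D(U)={1,2,4,5,6} D(W)={3,5,7}: no change
So after all 3 constraints: D(Z) = {2,5,6}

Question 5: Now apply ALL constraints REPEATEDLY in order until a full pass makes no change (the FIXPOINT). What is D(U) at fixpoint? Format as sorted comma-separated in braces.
Answer: {1,2,4,5,6}

Derivation:
pass 0 (initial): D(U)={1,2,4,5,6}
pass 1: W {1,2,3,5,7}->{3,5,7}; Z {2,5,6,7,8}->{2,5,6}
pass 2: no change
Fixpoint after 2 passes: D(U) = {1,2,4,5,6}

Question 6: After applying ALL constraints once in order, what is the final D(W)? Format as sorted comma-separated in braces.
Answer: {3,5,7}

Derivation:
Constraint 1 (U != W) on D(U)={1,2,4,5,6} D(W)={1,2,3,5,7}: no change
Constraint 2 (Z < W) on D(Z)={2,5,6,7,8} D(W)={1,2,3,5,7}: Z {2,5,6,7,8}->{2,5,6}; W {1,2,3,5,7}->{3,5,7}
Constraint 3 (U < W) on D(U)={1,2,4,5,6} D(W)={3,5,7}: no change
So after all 3 constraints: D(W) = {3,5,7}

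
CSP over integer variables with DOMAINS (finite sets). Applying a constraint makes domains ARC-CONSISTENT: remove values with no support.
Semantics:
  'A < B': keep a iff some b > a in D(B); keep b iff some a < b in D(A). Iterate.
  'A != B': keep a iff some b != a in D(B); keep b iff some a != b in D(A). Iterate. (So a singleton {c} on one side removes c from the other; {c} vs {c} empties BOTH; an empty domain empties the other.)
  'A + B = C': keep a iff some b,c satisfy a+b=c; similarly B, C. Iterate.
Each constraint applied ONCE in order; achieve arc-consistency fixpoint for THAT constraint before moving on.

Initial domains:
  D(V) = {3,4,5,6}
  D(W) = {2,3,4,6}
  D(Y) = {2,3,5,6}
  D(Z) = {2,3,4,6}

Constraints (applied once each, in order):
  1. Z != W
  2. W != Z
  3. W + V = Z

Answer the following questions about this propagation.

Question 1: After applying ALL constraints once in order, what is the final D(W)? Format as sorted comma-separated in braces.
Constraint 1 (Z != W) on D(Z)={2,3,4,6} D(W)={2,3,4,6}: no change
Constraint 2 (W != Z) on D(W)={2,3,4,6} D(Z)={2,3,4,6}: no change
Constraint 3 (W + V = Z) on D(W)={2,3,4,6} D(V)={3,4,5,6} D(Z)={2,3,4,6}: W {2,3,4,6}->{2,3}; V {3,4,5,6}->{3,4}; Z {2,3,4,6}->{6}
So after all 3 constraints: D(W) = {2,3}

Answer: {2,3}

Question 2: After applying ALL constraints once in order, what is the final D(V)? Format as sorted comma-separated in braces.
Answer: {3,4}

Derivation:
Constraint 1 (Z != W) on D(Z)={2,3,4,6} D(W)={2,3,4,6}: no change
Constraint 2 (W != Z) on D(W)={2,3,4,6} D(Z)={2,3,4,6}: no change
Constraint 3 (W + V = Z) on D(W)={2,3,4,6} D(V)={3,4,5,6} D(Z)={2,3,4,6}: W {2,3,4,6}->{2,3}; V {3,4,5,6}->{3,4}; Z {2,3,4,6}->{6}
So after all 3 constraints: D(V) = {3,4}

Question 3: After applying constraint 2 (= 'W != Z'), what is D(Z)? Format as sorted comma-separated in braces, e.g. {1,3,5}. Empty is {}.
Constraint 1 (Z != W) on D(Z)={2,3,4,6} D(W)={2,3,4,6}: no change
Constraint 2 (W != Z) on D(W)={2,3,4,6} D(Z)={2,3,4,6}: no change
So after constraint 2: D(Z) = {2,3,4,6}

Answer: {2,3,4,6}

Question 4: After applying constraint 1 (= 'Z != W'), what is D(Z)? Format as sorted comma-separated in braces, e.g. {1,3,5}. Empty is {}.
Constraint 1 (Z != W) on D(Z)={2,3,4,6} D(W)={2,3,4,6}: no change
So after constraint 1: D(Z) = {2,3,4,6}

Answer: {2,3,4,6}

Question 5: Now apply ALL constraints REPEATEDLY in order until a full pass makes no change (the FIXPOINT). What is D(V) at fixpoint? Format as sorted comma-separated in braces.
pass 0 (initial): D(V)={3,4,5,6}
pass 1: V {3,4,5,6}->{3,4}; W {2,3,4,6}->{2,3}; Z {2,3,4,6}->{6}
pass 2: no change
Fixpoint after 2 passes: D(V) = {3,4}

Answer: {3,4}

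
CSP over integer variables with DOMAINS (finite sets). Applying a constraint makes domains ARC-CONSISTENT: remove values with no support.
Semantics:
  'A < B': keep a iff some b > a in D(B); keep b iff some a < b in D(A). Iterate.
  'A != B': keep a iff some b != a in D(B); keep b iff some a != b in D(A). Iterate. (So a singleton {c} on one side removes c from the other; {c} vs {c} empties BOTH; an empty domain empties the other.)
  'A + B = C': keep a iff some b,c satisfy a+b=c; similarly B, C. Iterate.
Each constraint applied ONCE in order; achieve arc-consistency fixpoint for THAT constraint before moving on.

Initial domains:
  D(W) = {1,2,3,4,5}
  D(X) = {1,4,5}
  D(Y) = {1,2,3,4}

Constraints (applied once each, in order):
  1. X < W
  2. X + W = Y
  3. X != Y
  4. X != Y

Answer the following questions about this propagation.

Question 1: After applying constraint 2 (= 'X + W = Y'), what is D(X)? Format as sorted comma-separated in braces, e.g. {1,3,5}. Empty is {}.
Constraint 1 (X < W) on D(X)={1,4,5} D(W)={1,2,3,4,5}: X {1,4,5}->{1,4}; W {1,2,3,4,5}->{2,3,4,5}
Constraint 2 (X + W = Y) on D(X)={1,4} D(W)={2,3,4,5} D(Y)={1,2,3,4}: X {1,4}->{1}; W {2,3,4,5}->{2,3}; Y {1,2,3,4}->{3,4}
So after constraint 2: D(X) = {1}

Answer: {1}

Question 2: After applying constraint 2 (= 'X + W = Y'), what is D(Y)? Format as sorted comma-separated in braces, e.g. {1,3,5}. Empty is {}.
Answer: {3,4}

Derivation:
Constraint 1 (X < W) on D(X)={1,4,5} D(W)={1,2,3,4,5}: X {1,4,5}->{1,4}; W {1,2,3,4,5}->{2,3,4,5}
Constraint 2 (X + W = Y) on D(X)={1,4} D(W)={2,3,4,5} D(Y)={1,2,3,4}: X {1,4}->{1}; W {2,3,4,5}->{2,3}; Y {1,2,3,4}->{3,4}
So after constraint 2: D(Y) = {3,4}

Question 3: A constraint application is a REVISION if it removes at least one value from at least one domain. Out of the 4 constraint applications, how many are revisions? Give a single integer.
Constraint 1 (X < W) on D(X)={1,4,5} D(W)={1,2,3,4,5}: X {1,4,5}->{1,4}; W {1,2,3,4,5}->{2,3,4,5} => REVISION
Constraint 2 (X + W = Y) on D(X)={1,4} D(W)={2,3,4,5} D(Y)={1,2,3,4}: X {1,4}->{1}; W {2,3,4,5}->{2,3}; Y {1,2,3,4}->{3,4} => REVISION
Constraint 3 (X != Y) on D(X)={1} D(Y)={3,4}: no change => not a revision
Constraint 4 (X != Y) on D(X)={1} D(Y)={3,4}: no change => not a revision
Total revisions = 2

Answer: 2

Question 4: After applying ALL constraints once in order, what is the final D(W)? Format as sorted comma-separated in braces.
Answer: {2,3}

Derivation:
Constraint 1 (X < W) on D(X)={1,4,5} D(W)={1,2,3,4,5}: X {1,4,5}->{1,4}; W {1,2,3,4,5}->{2,3,4,5}
Constraint 2 (X + W = Y) on D(X)={1,4} D(W)={2,3,4,5} D(Y)={1,2,3,4}: X {1,4}->{1}; W {2,3,4,5}->{2,3}; Y {1,2,3,4}->{3,4}
Constraint 3 (X != Y) on D(X)={1} D(Y)={3,4}: no change
Constraint 4 (X != Y) on D(X)={1} D(Y)={3,4}: no change
So after all 4 constraints: D(W) = {2,3}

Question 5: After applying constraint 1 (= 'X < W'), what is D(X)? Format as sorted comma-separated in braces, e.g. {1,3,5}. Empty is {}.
Constraint 1 (X < W) on D(X)={1,4,5} D(W)={1,2,3,4,5}: X {1,4,5}->{1,4}; W {1,2,3,4,5}->{2,3,4,5}
So after constraint 1: D(X) = {1,4}

Answer: {1,4}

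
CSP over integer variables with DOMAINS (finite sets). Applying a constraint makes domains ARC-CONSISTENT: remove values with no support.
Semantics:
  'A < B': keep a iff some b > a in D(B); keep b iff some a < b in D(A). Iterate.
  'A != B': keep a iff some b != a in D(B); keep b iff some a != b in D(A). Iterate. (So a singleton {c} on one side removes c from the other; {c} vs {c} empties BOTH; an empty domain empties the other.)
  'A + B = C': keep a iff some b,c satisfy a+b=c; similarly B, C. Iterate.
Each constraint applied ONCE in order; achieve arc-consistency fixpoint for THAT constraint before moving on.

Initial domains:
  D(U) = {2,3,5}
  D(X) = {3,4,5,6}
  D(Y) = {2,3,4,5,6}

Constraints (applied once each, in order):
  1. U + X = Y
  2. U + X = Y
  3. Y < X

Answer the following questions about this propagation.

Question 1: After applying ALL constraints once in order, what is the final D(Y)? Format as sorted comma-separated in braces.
Answer: {}

Derivation:
Constraint 1 (U + X = Y) on D(U)={2,3,5} D(X)={3,4,5,6} D(Y)={2,3,4,5,6}: U {2,3,5}->{2,3}; X {3,4,5,6}->{3,4}; Y {2,3,4,5,6}->{5,6}
Constraint 2 (U + X = Y) on D(U)={2,3} D(X)={3,4} D(Y)={5,6}: no change
Constraint 3 (Y < X) on D(Y)={5,6} D(X)={3,4}: Y {5,6}->{}; X {3,4}->{}
So after all 3 constraints: D(Y) = {}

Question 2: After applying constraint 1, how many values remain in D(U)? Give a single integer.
Constraint 1 (U + X = Y) on D(U)={2,3,5} D(X)={3,4,5,6} D(Y)={2,3,4,5,6}: U {2,3,5}->{2,3}; X {3,4,5,6}->{3,4}; Y {2,3,4,5,6}->{5,6}
So after constraint 1: D(U)={2,3}, size = 2

Answer: 2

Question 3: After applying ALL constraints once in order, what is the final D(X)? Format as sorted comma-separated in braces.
Answer: {}

Derivation:
Constraint 1 (U + X = Y) on D(U)={2,3,5} D(X)={3,4,5,6} D(Y)={2,3,4,5,6}: U {2,3,5}->{2,3}; X {3,4,5,6}->{3,4}; Y {2,3,4,5,6}->{5,6}
Constraint 2 (U + X = Y) on D(U)={2,3} D(X)={3,4} D(Y)={5,6}: no change
Constraint 3 (Y < X) on D(Y)={5,6} D(X)={3,4}: Y {5,6}->{}; X {3,4}->{}
So after all 3 constraints: D(X) = {}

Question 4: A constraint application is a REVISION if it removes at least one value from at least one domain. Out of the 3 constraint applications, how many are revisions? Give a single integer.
Constraint 1 (U + X = Y) on D(U)={2,3,5} D(X)={3,4,5,6} D(Y)={2,3,4,5,6}: U {2,3,5}->{2,3}; X {3,4,5,6}->{3,4}; Y {2,3,4,5,6}->{5,6} => REVISION
Constraint 2 (U + X = Y) on D(U)={2,3} D(X)={3,4} D(Y)={5,6}: no change => not a revision
Constraint 3 (Y < X) on D(Y)={5,6} D(X)={3,4}: Y {5,6}->{}; X {3,4}->{} => REVISION
Total revisions = 2

Answer: 2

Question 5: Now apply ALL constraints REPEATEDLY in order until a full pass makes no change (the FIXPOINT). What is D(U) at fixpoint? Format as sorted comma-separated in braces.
pass 0 (initial): D(U)={2,3,5}
pass 1: U {2,3,5}->{2,3}; X {3,4,5,6}->{}; Y {2,3,4,5,6}->{}
pass 2: U {2,3}->{}
pass 3: no change
Fixpoint after 3 passes: D(U) = {}

Answer: {}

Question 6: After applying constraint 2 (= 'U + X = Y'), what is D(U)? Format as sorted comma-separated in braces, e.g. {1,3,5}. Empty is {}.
Constraint 1 (U + X = Y) on D(U)={2,3,5} D(X)={3,4,5,6} D(Y)={2,3,4,5,6}: U {2,3,5}->{2,3}; X {3,4,5,6}->{3,4}; Y {2,3,4,5,6}->{5,6}
Constraint 2 (U + X = Y) on D(U)={2,3} D(X)={3,4} D(Y)={5,6}: no change
So after constraint 2: D(U) = {2,3}

Answer: {2,3}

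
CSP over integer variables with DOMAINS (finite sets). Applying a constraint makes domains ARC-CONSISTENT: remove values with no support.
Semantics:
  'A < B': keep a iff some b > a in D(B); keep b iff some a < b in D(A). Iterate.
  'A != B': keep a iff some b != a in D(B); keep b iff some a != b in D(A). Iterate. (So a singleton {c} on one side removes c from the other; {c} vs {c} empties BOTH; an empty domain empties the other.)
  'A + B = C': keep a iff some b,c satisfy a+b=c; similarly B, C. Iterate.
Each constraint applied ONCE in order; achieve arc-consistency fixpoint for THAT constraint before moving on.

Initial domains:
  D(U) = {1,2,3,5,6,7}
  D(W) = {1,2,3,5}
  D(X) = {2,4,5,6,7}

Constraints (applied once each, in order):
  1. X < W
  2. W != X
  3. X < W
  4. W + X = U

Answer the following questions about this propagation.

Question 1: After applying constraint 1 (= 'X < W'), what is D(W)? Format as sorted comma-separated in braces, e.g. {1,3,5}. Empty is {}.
Answer: {3,5}

Derivation:
Constraint 1 (X < W) on D(X)={2,4,5,6,7} D(W)={1,2,3,5}: X {2,4,5,6,7}->{2,4}; W {1,2,3,5}->{3,5}
So after constraint 1: D(W) = {3,5}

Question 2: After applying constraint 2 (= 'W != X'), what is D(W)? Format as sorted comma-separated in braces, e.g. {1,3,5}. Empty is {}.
Answer: {3,5}

Derivation:
Constraint 1 (X < W) on D(X)={2,4,5,6,7} D(W)={1,2,3,5}: X {2,4,5,6,7}->{2,4}; W {1,2,3,5}->{3,5}
Constraint 2 (W != X) on D(W)={3,5} D(X)={2,4}: no change
So after constraint 2: D(W) = {3,5}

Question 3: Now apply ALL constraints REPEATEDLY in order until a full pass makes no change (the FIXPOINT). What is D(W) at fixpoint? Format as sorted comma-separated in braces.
pass 0 (initial): D(W)={1,2,3,5}
pass 1: U {1,2,3,5,6,7}->{5,7}; W {1,2,3,5}->{3,5}; X {2,4,5,6,7}->{2,4}
pass 2: no change
Fixpoint after 2 passes: D(W) = {3,5}

Answer: {3,5}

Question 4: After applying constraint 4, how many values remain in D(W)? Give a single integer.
Constraint 1 (X < W) on D(X)={2,4,5,6,7} D(W)={1,2,3,5}: X {2,4,5,6,7}->{2,4}; W {1,2,3,5}->{3,5}
Constraint 2 (W != X) on D(W)={3,5} D(X)={2,4}: no change
Constraint 3 (X < W) on D(X)={2,4} D(W)={3,5}: no change
Constraint 4 (W + X = U) on D(W)={3,5} D(X)={2,4} D(U)={1,2,3,5,6,7}: U {1,2,3,5,6,7}->{5,7}
So after constraint 4: D(W)={3,5}, size = 2

Answer: 2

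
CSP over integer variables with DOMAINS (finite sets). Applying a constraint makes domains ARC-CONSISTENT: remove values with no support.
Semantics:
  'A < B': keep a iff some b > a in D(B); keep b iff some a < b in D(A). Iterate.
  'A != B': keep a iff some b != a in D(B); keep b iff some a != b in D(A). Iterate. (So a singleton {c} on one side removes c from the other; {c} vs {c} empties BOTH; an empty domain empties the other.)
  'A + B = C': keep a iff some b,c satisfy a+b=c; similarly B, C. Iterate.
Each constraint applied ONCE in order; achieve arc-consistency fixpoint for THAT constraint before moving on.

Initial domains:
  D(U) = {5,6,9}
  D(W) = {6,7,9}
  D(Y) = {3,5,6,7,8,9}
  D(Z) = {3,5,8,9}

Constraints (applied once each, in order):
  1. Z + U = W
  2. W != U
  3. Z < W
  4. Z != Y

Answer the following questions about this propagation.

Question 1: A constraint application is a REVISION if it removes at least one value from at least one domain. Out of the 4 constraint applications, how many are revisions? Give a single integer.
Constraint 1 (Z + U = W) on D(Z)={3,5,8,9} D(U)={5,6,9} D(W)={6,7,9}: Z {3,5,8,9}->{3}; U {5,6,9}->{6}; W {6,7,9}->{9} => REVISION
Constraint 2 (W != U) on D(W)={9} D(U)={6}: no change => not a revision
Constraint 3 (Z < W) on D(Z)={3} D(W)={9}: no change => not a revision
Constraint 4 (Z != Y) on D(Z)={3} D(Y)={3,5,6,7,8,9}: Y {3,5,6,7,8,9}->{5,6,7,8,9} => REVISION
Total revisions = 2

Answer: 2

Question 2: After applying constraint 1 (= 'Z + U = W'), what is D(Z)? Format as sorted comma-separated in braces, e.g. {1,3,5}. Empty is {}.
Answer: {3}

Derivation:
Constraint 1 (Z + U = W) on D(Z)={3,5,8,9} D(U)={5,6,9} D(W)={6,7,9}: Z {3,5,8,9}->{3}; U {5,6,9}->{6}; W {6,7,9}->{9}
So after constraint 1: D(Z) = {3}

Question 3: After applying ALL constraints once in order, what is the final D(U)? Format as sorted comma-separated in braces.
Answer: {6}

Derivation:
Constraint 1 (Z + U = W) on D(Z)={3,5,8,9} D(U)={5,6,9} D(W)={6,7,9}: Z {3,5,8,9}->{3}; U {5,6,9}->{6}; W {6,7,9}->{9}
Constraint 2 (W != U) on D(W)={9} D(U)={6}: no change
Constraint 3 (Z < W) on D(Z)={3} D(W)={9}: no change
Constraint 4 (Z != Y) on D(Z)={3} D(Y)={3,5,6,7,8,9}: Y {3,5,6,7,8,9}->{5,6,7,8,9}
So after all 4 constraints: D(U) = {6}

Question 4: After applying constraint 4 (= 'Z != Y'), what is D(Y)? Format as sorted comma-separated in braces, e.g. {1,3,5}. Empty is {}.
Answer: {5,6,7,8,9}

Derivation:
Constraint 1 (Z + U = W) on D(Z)={3,5,8,9} D(U)={5,6,9} D(W)={6,7,9}: Z {3,5,8,9}->{3}; U {5,6,9}->{6}; W {6,7,9}->{9}
Constraint 2 (W != U) on D(W)={9} D(U)={6}: no change
Constraint 3 (Z < W) on D(Z)={3} D(W)={9}: no change
Constraint 4 (Z != Y) on D(Z)={3} D(Y)={3,5,6,7,8,9}: Y {3,5,6,7,8,9}->{5,6,7,8,9}
So after constraint 4: D(Y) = {5,6,7,8,9}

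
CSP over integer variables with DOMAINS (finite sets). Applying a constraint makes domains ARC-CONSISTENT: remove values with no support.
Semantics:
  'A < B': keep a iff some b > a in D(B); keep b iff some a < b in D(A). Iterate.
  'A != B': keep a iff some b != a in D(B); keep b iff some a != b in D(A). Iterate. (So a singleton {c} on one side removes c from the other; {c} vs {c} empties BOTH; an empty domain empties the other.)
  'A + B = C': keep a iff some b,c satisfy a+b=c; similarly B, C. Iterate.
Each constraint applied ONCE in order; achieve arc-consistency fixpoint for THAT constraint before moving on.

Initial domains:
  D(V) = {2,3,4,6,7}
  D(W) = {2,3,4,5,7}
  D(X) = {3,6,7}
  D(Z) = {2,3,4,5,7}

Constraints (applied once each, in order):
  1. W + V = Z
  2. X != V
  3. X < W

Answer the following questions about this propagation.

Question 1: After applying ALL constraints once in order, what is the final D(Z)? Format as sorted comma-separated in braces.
Constraint 1 (W + V = Z) on D(W)={2,3,4,5,7} D(V)={2,3,4,6,7} D(Z)={2,3,4,5,7}: W {2,3,4,5,7}->{2,3,4,5}; V {2,3,4,6,7}->{2,3,4}; Z {2,3,4,5,7}->{4,5,7}
Constraint 2 (X != V) on D(X)={3,6,7} D(V)={2,3,4}: no change
Constraint 3 (X < W) on D(X)={3,6,7} D(W)={2,3,4,5}: X {3,6,7}->{3}; W {2,3,4,5}->{4,5}
So after all 3 constraints: D(Z) = {4,5,7}

Answer: {4,5,7}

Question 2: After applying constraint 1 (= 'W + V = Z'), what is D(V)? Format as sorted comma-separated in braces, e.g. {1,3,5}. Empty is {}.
Constraint 1 (W + V = Z) on D(W)={2,3,4,5,7} D(V)={2,3,4,6,7} D(Z)={2,3,4,5,7}: W {2,3,4,5,7}->{2,3,4,5}; V {2,3,4,6,7}->{2,3,4}; Z {2,3,4,5,7}->{4,5,7}
So after constraint 1: D(V) = {2,3,4}

Answer: {2,3,4}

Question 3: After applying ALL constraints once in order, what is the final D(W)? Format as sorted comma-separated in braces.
Answer: {4,5}

Derivation:
Constraint 1 (W + V = Z) on D(W)={2,3,4,5,7} D(V)={2,3,4,6,7} D(Z)={2,3,4,5,7}: W {2,3,4,5,7}->{2,3,4,5}; V {2,3,4,6,7}->{2,3,4}; Z {2,3,4,5,7}->{4,5,7}
Constraint 2 (X != V) on D(X)={3,6,7} D(V)={2,3,4}: no change
Constraint 3 (X < W) on D(X)={3,6,7} D(W)={2,3,4,5}: X {3,6,7}->{3}; W {2,3,4,5}->{4,5}
So after all 3 constraints: D(W) = {4,5}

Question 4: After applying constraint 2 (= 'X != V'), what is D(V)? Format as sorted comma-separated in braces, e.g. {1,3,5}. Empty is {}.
Answer: {2,3,4}

Derivation:
Constraint 1 (W + V = Z) on D(W)={2,3,4,5,7} D(V)={2,3,4,6,7} D(Z)={2,3,4,5,7}: W {2,3,4,5,7}->{2,3,4,5}; V {2,3,4,6,7}->{2,3,4}; Z {2,3,4,5,7}->{4,5,7}
Constraint 2 (X != V) on D(X)={3,6,7} D(V)={2,3,4}: no change
So after constraint 2: D(V) = {2,3,4}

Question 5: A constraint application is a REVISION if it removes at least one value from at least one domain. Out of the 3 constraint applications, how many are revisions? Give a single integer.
Answer: 2

Derivation:
Constraint 1 (W + V = Z) on D(W)={2,3,4,5,7} D(V)={2,3,4,6,7} D(Z)={2,3,4,5,7}: W {2,3,4,5,7}->{2,3,4,5}; V {2,3,4,6,7}->{2,3,4}; Z {2,3,4,5,7}->{4,5,7} => REVISION
Constraint 2 (X != V) on D(X)={3,6,7} D(V)={2,3,4}: no change => not a revision
Constraint 3 (X < W) on D(X)={3,6,7} D(W)={2,3,4,5}: X {3,6,7}->{3}; W {2,3,4,5}->{4,5} => REVISION
Total revisions = 2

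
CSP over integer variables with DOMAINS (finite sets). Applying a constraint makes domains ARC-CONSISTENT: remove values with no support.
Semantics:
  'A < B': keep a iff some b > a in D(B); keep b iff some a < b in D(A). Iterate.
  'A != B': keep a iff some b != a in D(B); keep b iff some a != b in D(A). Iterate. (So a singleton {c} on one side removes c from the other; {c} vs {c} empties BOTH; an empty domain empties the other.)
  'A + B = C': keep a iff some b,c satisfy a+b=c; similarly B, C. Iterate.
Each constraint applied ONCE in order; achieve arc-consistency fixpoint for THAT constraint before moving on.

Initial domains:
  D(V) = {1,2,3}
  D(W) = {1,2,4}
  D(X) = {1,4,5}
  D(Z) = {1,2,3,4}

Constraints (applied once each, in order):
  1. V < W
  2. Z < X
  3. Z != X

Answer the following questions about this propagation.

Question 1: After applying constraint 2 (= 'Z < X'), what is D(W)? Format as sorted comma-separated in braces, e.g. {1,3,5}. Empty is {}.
Constraint 1 (V < W) on D(V)={1,2,3} D(W)={1,2,4}: W {1,2,4}->{2,4}
Constraint 2 (Z < X) on D(Z)={1,2,3,4} D(X)={1,4,5}: X {1,4,5}->{4,5}
So after constraint 2: D(W) = {2,4}

Answer: {2,4}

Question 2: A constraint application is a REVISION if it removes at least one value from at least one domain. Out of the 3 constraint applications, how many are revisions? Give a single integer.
Answer: 2

Derivation:
Constraint 1 (V < W) on D(V)={1,2,3} D(W)={1,2,4}: W {1,2,4}->{2,4} => REVISION
Constraint 2 (Z < X) on D(Z)={1,2,3,4} D(X)={1,4,5}: X {1,4,5}->{4,5} => REVISION
Constraint 3 (Z != X) on D(Z)={1,2,3,4} D(X)={4,5}: no change => not a revision
Total revisions = 2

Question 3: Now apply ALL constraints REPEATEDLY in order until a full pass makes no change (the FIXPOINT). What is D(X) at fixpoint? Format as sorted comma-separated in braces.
pass 0 (initial): D(X)={1,4,5}
pass 1: W {1,2,4}->{2,4}; X {1,4,5}->{4,5}
pass 2: no change
Fixpoint after 2 passes: D(X) = {4,5}

Answer: {4,5}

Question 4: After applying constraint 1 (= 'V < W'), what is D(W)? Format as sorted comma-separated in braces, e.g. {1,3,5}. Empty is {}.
Answer: {2,4}

Derivation:
Constraint 1 (V < W) on D(V)={1,2,3} D(W)={1,2,4}: W {1,2,4}->{2,4}
So after constraint 1: D(W) = {2,4}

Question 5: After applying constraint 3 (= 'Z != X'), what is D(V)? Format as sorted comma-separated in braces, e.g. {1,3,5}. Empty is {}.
Answer: {1,2,3}

Derivation:
Constraint 1 (V < W) on D(V)={1,2,3} D(W)={1,2,4}: W {1,2,4}->{2,4}
Constraint 2 (Z < X) on D(Z)={1,2,3,4} D(X)={1,4,5}: X {1,4,5}->{4,5}
Constraint 3 (Z != X) on D(Z)={1,2,3,4} D(X)={4,5}: no change
So after constraint 3: D(V) = {1,2,3}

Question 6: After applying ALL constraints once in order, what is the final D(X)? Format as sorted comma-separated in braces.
Constraint 1 (V < W) on D(V)={1,2,3} D(W)={1,2,4}: W {1,2,4}->{2,4}
Constraint 2 (Z < X) on D(Z)={1,2,3,4} D(X)={1,4,5}: X {1,4,5}->{4,5}
Constraint 3 (Z != X) on D(Z)={1,2,3,4} D(X)={4,5}: no change
So after all 3 constraints: D(X) = {4,5}

Answer: {4,5}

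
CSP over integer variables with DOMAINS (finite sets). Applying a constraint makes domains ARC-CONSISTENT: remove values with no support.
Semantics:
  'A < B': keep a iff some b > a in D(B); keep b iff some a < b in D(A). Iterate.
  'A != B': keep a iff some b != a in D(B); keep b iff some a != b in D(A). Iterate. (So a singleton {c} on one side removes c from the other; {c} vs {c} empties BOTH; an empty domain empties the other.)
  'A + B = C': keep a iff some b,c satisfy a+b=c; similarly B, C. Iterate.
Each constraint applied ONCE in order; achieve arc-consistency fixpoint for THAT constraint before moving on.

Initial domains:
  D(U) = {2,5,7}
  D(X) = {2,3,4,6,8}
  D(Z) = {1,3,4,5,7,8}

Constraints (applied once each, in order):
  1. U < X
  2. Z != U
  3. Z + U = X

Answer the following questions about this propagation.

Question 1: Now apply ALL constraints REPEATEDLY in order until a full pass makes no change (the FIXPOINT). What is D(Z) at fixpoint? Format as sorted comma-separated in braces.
pass 0 (initial): D(Z)={1,3,4,5,7,8}
pass 1: X {2,3,4,6,8}->{3,6,8}; Z {1,3,4,5,7,8}->{1,3,4}
pass 2: no change
Fixpoint after 2 passes: D(Z) = {1,3,4}

Answer: {1,3,4}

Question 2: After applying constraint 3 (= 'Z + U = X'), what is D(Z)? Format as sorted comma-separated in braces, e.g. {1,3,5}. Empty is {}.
Constraint 1 (U < X) on D(U)={2,5,7} D(X)={2,3,4,6,8}: X {2,3,4,6,8}->{3,4,6,8}
Constraint 2 (Z != U) on D(Z)={1,3,4,5,7,8} D(U)={2,5,7}: no change
Constraint 3 (Z + U = X) on D(Z)={1,3,4,5,7,8} D(U)={2,5,7} D(X)={3,4,6,8}: Z {1,3,4,5,7,8}->{1,3,4}; X {3,4,6,8}->{3,6,8}
So after constraint 3: D(Z) = {1,3,4}

Answer: {1,3,4}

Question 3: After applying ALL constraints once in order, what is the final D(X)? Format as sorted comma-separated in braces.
Answer: {3,6,8}

Derivation:
Constraint 1 (U < X) on D(U)={2,5,7} D(X)={2,3,4,6,8}: X {2,3,4,6,8}->{3,4,6,8}
Constraint 2 (Z != U) on D(Z)={1,3,4,5,7,8} D(U)={2,5,7}: no change
Constraint 3 (Z + U = X) on D(Z)={1,3,4,5,7,8} D(U)={2,5,7} D(X)={3,4,6,8}: Z {1,3,4,5,7,8}->{1,3,4}; X {3,4,6,8}->{3,6,8}
So after all 3 constraints: D(X) = {3,6,8}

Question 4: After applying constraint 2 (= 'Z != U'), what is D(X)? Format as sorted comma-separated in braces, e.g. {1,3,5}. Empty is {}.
Answer: {3,4,6,8}

Derivation:
Constraint 1 (U < X) on D(U)={2,5,7} D(X)={2,3,4,6,8}: X {2,3,4,6,8}->{3,4,6,8}
Constraint 2 (Z != U) on D(Z)={1,3,4,5,7,8} D(U)={2,5,7}: no change
So after constraint 2: D(X) = {3,4,6,8}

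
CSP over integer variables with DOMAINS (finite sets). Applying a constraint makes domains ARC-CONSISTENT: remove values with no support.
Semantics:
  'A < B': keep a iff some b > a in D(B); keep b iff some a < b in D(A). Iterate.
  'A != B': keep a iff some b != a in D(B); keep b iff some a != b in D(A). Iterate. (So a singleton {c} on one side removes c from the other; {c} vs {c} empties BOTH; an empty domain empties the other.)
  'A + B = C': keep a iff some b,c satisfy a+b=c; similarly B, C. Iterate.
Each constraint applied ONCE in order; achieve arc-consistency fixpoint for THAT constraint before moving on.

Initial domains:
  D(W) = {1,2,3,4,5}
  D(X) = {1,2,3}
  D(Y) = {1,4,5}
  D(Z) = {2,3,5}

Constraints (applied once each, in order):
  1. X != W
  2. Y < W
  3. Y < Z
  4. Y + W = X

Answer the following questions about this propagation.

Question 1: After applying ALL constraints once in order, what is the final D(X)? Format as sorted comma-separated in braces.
Answer: {3}

Derivation:
Constraint 1 (X != W) on D(X)={1,2,3} D(W)={1,2,3,4,5}: no change
Constraint 2 (Y < W) on D(Y)={1,4,5} D(W)={1,2,3,4,5}: Y {1,4,5}->{1,4}; W {1,2,3,4,5}->{2,3,4,5}
Constraint 3 (Y < Z) on D(Y)={1,4} D(Z)={2,3,5}: no change
Constraint 4 (Y + W = X) on D(Y)={1,4} D(W)={2,3,4,5} D(X)={1,2,3}: Y {1,4}->{1}; W {2,3,4,5}->{2}; X {1,2,3}->{3}
So after all 4 constraints: D(X) = {3}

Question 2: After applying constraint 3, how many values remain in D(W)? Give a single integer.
Answer: 4

Derivation:
Constraint 1 (X != W) on D(X)={1,2,3} D(W)={1,2,3,4,5}: no change
Constraint 2 (Y < W) on D(Y)={1,4,5} D(W)={1,2,3,4,5}: Y {1,4,5}->{1,4}; W {1,2,3,4,5}->{2,3,4,5}
Constraint 3 (Y < Z) on D(Y)={1,4} D(Z)={2,3,5}: no change
So after constraint 3: D(W)={2,3,4,5}, size = 4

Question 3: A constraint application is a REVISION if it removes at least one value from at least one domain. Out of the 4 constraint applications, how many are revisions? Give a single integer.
Answer: 2

Derivation:
Constraint 1 (X != W) on D(X)={1,2,3} D(W)={1,2,3,4,5}: no change => not a revision
Constraint 2 (Y < W) on D(Y)={1,4,5} D(W)={1,2,3,4,5}: Y {1,4,5}->{1,4}; W {1,2,3,4,5}->{2,3,4,5} => REVISION
Constraint 3 (Y < Z) on D(Y)={1,4} D(Z)={2,3,5}: no change => not a revision
Constraint 4 (Y + W = X) on D(Y)={1,4} D(W)={2,3,4,5} D(X)={1,2,3}: Y {1,4}->{1}; W {2,3,4,5}->{2}; X {1,2,3}->{3} => REVISION
Total revisions = 2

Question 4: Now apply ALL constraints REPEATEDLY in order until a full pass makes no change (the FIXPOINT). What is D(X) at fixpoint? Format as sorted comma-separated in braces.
pass 0 (initial): D(X)={1,2,3}
pass 1: W {1,2,3,4,5}->{2}; X {1,2,3}->{3}; Y {1,4,5}->{1}
pass 2: no change
Fixpoint after 2 passes: D(X) = {3}

Answer: {3}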